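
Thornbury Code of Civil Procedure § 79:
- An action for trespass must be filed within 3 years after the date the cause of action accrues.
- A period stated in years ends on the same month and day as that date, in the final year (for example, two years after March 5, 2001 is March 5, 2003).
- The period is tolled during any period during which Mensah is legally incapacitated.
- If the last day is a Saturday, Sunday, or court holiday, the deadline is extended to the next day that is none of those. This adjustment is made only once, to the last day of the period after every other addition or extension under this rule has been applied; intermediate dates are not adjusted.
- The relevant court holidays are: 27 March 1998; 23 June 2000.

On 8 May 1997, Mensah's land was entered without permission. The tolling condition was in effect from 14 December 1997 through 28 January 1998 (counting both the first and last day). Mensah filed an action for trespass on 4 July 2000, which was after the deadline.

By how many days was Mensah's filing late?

3 years after 8 May 1997 is May 8, 2000.
From December 14, 1997 through January 28, 1998 inclusive is 46 days; tolling adds 46 days: May 8, 2000 + 46 days = June 23, 2000.
June 23, 2000 is a listed holiday; June 24, 2000 is Saturday; June 25, 2000 is Sunday. The next qualifying day is June 26, 2000.
The deadline is June 26, 2000; from June 26, 2000 to July 4, 2000 is 8 days.

8 days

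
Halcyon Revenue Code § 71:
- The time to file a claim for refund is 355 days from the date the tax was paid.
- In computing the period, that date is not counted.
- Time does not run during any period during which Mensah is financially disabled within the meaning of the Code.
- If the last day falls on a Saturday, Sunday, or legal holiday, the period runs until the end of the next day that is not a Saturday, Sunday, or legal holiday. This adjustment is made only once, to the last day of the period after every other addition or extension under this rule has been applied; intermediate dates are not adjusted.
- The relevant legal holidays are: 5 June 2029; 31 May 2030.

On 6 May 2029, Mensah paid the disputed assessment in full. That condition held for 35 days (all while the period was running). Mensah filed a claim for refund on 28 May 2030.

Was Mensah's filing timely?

Yes

355 days after 6 May 2029 is April 26, 2030.
Tolling adds 35 days: April 26, 2030 + 35 days = May 31, 2030.
May 31, 2030 is a listed holiday; June 1, 2030 is Saturday; June 2, 2030 is Sunday. The next qualifying day is June 3, 2030.
The deadline is June 3, 2030; the filing on May 28, 2030 is on or before that date.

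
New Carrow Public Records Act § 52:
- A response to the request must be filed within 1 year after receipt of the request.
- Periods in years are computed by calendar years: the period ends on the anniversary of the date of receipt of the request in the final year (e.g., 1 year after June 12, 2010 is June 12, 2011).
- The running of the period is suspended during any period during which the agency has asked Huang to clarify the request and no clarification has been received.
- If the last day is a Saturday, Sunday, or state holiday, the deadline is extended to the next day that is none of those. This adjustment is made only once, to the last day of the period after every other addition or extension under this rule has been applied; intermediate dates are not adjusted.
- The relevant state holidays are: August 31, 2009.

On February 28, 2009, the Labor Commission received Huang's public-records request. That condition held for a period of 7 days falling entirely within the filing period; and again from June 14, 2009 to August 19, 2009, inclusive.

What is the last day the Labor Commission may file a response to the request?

May 13, 2010

1 year after February 28, 2009 is February 28, 2010.
Tolling adds 7 days: February 28, 2010 + 7 days = March 7, 2010.
From June 14, 2009 through August 19, 2009 inclusive is 67 days; tolling adds 67 days: March 7, 2010 + 67 days = May 13, 2010.
May 13, 2010 is a Thursday and not a state holiday, so no extension applies.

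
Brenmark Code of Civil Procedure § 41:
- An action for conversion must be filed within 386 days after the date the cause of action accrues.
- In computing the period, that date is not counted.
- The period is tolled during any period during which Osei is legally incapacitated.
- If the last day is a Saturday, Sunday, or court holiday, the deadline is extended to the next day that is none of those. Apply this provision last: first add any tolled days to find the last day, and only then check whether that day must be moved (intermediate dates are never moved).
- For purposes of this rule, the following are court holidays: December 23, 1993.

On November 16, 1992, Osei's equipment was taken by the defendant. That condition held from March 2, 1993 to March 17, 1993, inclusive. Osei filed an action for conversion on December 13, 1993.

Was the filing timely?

386 days after November 16, 1992 is December 7, 1993.
From March 2, 1993 through March 17, 1993 inclusive is 16 days; tolling adds 16 days: December 7, 1993 + 16 days = December 23, 1993.
December 23, 1993 is a listed holiday. The next qualifying day is December 24, 1993.
The deadline is December 24, 1993; the filing on December 13, 1993 is on or before that date.

Yes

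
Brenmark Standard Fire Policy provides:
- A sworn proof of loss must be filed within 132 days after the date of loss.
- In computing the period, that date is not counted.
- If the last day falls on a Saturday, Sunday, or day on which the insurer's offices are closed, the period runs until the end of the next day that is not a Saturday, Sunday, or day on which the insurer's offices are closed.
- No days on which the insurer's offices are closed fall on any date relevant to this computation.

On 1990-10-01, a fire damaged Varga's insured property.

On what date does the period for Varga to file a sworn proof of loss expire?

132 days after 1990-10-01 is February 10, 1991.
February 10, 1991 is Sunday. The next qualifying day is February 11, 1991.

February 11, 1991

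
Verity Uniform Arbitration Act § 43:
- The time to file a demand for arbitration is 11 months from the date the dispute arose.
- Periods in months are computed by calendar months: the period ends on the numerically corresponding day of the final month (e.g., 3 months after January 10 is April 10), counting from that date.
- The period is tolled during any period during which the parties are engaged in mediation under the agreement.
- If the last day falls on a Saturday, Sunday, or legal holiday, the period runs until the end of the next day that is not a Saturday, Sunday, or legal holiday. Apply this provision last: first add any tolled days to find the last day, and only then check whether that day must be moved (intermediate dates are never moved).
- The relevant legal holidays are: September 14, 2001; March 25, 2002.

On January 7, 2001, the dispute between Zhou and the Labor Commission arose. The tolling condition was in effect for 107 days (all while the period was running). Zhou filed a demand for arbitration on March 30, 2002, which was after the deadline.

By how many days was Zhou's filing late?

11 months after January 7, 2001 is December 7, 2001.
Tolling adds 107 days: December 7, 2001 + 107 days = March 24, 2002.
March 24, 2002 is Sunday; March 25, 2002 is a listed holiday. The next qualifying day is March 26, 2002.
The deadline is March 26, 2002; from March 26, 2002 to March 30, 2002 is 4 days.

4 days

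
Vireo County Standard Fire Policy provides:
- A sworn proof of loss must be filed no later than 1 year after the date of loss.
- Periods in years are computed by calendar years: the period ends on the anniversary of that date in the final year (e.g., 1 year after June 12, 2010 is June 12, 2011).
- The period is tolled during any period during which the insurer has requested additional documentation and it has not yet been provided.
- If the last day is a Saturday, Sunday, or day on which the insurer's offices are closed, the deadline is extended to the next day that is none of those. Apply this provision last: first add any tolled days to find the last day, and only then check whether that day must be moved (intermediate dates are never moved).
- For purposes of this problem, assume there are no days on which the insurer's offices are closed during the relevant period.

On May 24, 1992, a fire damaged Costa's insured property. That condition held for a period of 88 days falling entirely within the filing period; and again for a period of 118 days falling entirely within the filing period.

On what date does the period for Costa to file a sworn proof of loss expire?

December 16, 1993

1 year after May 24, 1992 is May 24, 1993.
Tolling adds 88 days: May 24, 1993 + 88 days = August 20, 1993.
Tolling adds 118 days: August 20, 1993 + 118 days = December 16, 1993.
December 16, 1993 is a Thursday and not a day on which the insurer's offices are closed, so no extension applies.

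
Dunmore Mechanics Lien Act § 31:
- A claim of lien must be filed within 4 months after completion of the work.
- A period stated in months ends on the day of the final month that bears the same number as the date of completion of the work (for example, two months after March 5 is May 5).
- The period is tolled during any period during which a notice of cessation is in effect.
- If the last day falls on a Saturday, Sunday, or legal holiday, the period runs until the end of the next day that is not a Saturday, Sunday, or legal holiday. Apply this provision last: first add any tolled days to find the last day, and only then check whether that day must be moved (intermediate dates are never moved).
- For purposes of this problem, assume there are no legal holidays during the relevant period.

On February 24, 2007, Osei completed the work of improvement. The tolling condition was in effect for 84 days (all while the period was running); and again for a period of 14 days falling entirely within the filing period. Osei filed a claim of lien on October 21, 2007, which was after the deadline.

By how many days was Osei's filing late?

4 months after February 24, 2007 is June 24, 2007.
Tolling adds 84 days: June 24, 2007 + 84 days = September 16, 2007.
Tolling adds 14 days: September 16, 2007 + 14 days = September 30, 2007.
September 30, 2007 is Sunday. The next qualifying day is October 1, 2007.
The deadline is October 1, 2007; from October 1, 2007 to October 21, 2007 is 20 days.

20 days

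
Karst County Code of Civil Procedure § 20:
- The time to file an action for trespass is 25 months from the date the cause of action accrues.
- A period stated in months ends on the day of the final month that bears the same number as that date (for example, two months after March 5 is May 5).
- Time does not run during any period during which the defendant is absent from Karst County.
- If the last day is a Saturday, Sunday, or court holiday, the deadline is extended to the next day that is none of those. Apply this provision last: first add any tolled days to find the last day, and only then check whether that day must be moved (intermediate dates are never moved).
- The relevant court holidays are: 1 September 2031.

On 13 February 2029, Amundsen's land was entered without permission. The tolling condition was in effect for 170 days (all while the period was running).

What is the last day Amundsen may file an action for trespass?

25 months after 13 February 2029 is March 13, 2031.
Tolling adds 170 days: March 13, 2031 + 170 days = August 30, 2031.
August 30, 2031 is Saturday; August 31, 2031 is Sunday; September 1, 2031 is a listed holiday. The next qualifying day is September 2, 2031.

September 2, 2031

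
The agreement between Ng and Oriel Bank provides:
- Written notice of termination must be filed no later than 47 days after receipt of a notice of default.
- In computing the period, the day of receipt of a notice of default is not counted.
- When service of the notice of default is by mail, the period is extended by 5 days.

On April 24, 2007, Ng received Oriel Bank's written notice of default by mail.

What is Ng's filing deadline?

June 15, 2007

47 days after April 24, 2007 is June 10, 2007.
Service was by mail, adding 5 days: June 10, 2007 + 5 days = June 15, 2007.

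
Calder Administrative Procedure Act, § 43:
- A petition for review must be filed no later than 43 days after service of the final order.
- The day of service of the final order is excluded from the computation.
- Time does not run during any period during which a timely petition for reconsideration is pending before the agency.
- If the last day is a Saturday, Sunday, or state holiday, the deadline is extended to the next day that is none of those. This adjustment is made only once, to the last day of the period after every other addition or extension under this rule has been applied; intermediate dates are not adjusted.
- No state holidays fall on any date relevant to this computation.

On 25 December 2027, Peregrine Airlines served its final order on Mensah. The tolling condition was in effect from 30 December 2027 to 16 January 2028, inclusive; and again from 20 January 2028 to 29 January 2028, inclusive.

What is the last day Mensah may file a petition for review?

March 6, 2028

43 days after 25 December 2027 is February 6, 2028.
From December 30, 2027 through January 16, 2028 inclusive is 18 days; tolling adds 18 days: February 6, 2028 + 18 days = February 24, 2028.
From January 20, 2028 through January 29, 2028 inclusive is 10 days; tolling adds 10 days: February 24, 2028 + 10 days = March 5, 2028.
March 5, 2028 is Sunday. The next qualifying day is March 6, 2028.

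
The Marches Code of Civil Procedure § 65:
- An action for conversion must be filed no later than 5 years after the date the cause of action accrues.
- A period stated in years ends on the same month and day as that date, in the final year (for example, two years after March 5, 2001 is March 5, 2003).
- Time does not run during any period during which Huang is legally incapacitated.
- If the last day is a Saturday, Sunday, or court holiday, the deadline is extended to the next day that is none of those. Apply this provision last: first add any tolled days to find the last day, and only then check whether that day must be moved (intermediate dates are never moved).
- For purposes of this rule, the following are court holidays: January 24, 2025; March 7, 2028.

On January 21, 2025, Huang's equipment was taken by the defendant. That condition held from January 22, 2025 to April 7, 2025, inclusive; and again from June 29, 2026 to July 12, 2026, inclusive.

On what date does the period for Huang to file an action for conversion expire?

April 22, 2030

5 years after January 21, 2025 is January 21, 2030.
From January 22, 2025 through April 7, 2025 inclusive is 76 days; tolling adds 76 days: January 21, 2030 + 76 days = April 7, 2030.
From June 29, 2026 through July 12, 2026 inclusive is 14 days; tolling adds 14 days: April 7, 2030 + 14 days = April 21, 2030.
April 21, 2030 is Sunday. The next qualifying day is April 22, 2030.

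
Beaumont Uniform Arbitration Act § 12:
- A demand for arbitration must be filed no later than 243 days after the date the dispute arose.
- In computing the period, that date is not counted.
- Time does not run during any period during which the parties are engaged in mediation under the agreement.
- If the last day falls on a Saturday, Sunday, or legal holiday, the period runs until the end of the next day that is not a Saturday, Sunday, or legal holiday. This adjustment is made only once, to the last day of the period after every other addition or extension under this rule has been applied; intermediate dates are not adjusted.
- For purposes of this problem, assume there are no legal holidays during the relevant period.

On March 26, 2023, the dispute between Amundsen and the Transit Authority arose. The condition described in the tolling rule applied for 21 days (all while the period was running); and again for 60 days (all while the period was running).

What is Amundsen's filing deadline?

February 13, 2024

243 days after March 26, 2023 is November 24, 2023.
Tolling adds 21 days: November 24, 2023 + 21 days = December 15, 2023.
Tolling adds 60 days: December 15, 2023 + 60 days = February 13, 2024.
February 13, 2024 is a Tuesday and not a legal holiday, so no extension applies.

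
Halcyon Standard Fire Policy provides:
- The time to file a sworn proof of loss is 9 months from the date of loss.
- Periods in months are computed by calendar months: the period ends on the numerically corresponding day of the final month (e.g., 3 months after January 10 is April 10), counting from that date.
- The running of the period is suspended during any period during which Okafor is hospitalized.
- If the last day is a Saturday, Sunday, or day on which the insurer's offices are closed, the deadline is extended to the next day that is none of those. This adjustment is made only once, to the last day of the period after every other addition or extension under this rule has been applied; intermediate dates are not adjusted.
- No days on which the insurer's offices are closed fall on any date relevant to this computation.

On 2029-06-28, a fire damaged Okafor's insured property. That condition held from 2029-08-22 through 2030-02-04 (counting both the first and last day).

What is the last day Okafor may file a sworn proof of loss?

9 months after 2029-06-28 is March 28, 2030.
From August 22, 2029 through February 4, 2030 inclusive is 167 days; tolling adds 167 days: March 28, 2030 + 167 days = September 11, 2030.
September 11, 2030 is a Wednesday and not a day on which the insurer's offices are closed, so no extension applies.

September 11, 2030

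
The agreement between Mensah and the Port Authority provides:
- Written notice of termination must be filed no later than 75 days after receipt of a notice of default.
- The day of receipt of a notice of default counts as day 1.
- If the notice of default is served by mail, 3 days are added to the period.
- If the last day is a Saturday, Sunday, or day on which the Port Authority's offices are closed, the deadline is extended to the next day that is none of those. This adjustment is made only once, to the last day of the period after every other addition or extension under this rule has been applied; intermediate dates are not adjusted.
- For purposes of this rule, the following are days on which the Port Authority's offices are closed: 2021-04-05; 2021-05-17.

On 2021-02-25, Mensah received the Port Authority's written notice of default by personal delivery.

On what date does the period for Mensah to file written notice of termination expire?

May 10, 2021

Counting 2021-02-25 as day 1, day 75 is May 10, 2021.
Service was not by mail, so no mail extension applies.
May 10, 2021 is a Monday and not a day on which the Port Authority's offices are closed, so no extension applies.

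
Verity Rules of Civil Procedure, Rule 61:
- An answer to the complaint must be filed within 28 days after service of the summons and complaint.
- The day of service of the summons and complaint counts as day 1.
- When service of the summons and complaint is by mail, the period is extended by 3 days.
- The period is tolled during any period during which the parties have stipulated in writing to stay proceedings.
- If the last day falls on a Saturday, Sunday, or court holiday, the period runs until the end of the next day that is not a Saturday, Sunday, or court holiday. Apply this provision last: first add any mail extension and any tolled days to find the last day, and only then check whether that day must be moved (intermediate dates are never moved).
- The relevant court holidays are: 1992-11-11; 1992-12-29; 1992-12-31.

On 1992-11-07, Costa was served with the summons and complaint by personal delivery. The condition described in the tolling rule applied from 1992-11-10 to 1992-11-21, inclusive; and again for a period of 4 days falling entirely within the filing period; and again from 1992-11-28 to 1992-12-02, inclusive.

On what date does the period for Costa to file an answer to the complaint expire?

December 25, 1992

Counting 1992-11-07 as day 1, day 28 is December 4, 1992.
Service was not by mail, so no mail extension applies.
From November 10, 1992 through November 21, 1992 inclusive is 12 days; tolling adds 12 days: December 4, 1992 + 12 days = December 16, 1992.
Tolling adds 4 days: December 16, 1992 + 4 days = December 20, 1992.
From November 28, 1992 through December 2, 1992 inclusive is 5 days; tolling adds 5 days: December 20, 1992 + 5 days = December 25, 1992.
December 25, 1992 is a Friday and not a court holiday, so no extension applies.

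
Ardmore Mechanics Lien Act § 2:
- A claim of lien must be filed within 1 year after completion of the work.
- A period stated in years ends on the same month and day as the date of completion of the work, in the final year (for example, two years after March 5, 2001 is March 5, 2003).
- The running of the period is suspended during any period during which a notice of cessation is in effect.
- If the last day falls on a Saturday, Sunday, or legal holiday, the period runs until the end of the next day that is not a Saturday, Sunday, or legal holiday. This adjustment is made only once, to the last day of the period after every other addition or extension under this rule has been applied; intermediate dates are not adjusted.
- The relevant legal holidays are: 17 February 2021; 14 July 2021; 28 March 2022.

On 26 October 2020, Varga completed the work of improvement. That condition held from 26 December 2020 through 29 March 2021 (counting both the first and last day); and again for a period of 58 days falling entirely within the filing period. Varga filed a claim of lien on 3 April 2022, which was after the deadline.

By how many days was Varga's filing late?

1 year after 26 October 2020 is October 26, 2021.
From December 26, 2020 through March 29, 2021 inclusive is 94 days; tolling adds 94 days: October 26, 2021 + 94 days = January 28, 2022.
Tolling adds 58 days: January 28, 2022 + 58 days = March 27, 2022.
March 27, 2022 is Sunday; March 28, 2022 is a listed holiday. The next qualifying day is March 29, 2022.
The deadline is March 29, 2022; from March 29, 2022 to April 3, 2022 is 5 days.

5 days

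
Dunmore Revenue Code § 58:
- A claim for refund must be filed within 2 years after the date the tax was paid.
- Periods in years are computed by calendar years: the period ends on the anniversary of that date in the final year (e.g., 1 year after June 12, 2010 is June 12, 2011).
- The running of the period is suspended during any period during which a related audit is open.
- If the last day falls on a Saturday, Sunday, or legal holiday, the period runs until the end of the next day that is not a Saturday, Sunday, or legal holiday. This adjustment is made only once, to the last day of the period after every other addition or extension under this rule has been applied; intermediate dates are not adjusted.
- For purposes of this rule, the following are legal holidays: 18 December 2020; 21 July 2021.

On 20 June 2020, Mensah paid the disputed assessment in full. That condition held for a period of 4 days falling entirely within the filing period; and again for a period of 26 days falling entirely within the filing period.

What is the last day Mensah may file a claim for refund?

2 years after 20 June 2020 is June 20, 2022.
Tolling adds 4 days: June 20, 2022 + 4 days = June 24, 2022.
Tolling adds 26 days: June 24, 2022 + 26 days = July 20, 2022.
July 20, 2022 is a Wednesday and not a legal holiday, so no extension applies.

July 20, 2022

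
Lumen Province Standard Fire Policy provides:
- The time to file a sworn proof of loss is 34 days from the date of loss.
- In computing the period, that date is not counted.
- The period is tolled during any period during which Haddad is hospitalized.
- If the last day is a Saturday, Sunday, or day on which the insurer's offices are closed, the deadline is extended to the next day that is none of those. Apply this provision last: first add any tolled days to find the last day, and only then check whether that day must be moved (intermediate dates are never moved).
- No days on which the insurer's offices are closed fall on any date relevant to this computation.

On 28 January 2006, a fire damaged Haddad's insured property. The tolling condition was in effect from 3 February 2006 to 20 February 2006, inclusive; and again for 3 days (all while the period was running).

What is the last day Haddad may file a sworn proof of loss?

34 days after 28 January 2006 is March 3, 2006.
From February 3, 2006 through February 20, 2006 inclusive is 18 days; tolling adds 18 days: March 3, 2006 + 18 days = March 21, 2006.
Tolling adds 3 days: March 21, 2006 + 3 days = March 24, 2006.
March 24, 2006 is a Friday and not a day on which the insurer's offices are closed, so no extension applies.

March 24, 2006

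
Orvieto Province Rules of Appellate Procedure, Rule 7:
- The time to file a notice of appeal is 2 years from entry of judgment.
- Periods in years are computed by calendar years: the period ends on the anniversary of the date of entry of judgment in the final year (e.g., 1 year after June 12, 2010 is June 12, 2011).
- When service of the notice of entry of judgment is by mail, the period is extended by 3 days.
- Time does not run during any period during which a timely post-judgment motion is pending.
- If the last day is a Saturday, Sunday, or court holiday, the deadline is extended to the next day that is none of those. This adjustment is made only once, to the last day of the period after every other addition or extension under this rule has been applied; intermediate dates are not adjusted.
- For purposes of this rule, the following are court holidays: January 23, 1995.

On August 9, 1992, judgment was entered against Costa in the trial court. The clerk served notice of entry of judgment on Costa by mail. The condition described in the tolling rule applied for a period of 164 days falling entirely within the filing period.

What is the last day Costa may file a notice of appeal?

2 years after August 9, 1992 is August 9, 1994.
Service was by mail, adding 3 days: August 9, 1994 + 3 days = August 12, 1994.
Tolling adds 164 days: August 12, 1994 + 164 days = January 23, 1995.
January 23, 1995 is a listed holiday. The next qualifying day is January 24, 1995.

January 24, 1995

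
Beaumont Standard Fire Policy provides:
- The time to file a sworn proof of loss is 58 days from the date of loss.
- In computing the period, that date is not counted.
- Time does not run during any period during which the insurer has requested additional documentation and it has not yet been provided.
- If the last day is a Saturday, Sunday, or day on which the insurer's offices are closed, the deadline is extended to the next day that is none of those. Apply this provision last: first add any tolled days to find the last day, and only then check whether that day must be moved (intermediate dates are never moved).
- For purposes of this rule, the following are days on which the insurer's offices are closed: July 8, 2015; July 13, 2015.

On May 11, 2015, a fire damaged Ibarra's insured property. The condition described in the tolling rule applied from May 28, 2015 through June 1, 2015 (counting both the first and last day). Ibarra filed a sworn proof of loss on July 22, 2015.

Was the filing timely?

No

58 days after May 11, 2015 is July 8, 2015.
From May 28, 2015 through June 1, 2015 inclusive is 5 days; tolling adds 5 days: July 8, 2015 + 5 days = July 13, 2015.
July 13, 2015 is a listed holiday. The next qualifying day is July 14, 2015.
The deadline is July 14, 2015; the filing on July 22, 2015 is after that date.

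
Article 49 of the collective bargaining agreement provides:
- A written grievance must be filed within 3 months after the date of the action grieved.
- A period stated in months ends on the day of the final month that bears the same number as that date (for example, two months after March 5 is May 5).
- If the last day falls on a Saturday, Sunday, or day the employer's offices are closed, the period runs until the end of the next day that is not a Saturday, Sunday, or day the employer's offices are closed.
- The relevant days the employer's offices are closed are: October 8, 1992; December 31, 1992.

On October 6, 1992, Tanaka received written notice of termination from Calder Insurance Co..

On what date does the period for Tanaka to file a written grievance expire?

January 6, 1993

3 months after October 6, 1992 is January 6, 1993.
January 6, 1993 is a Wednesday and not a day the employer's offices are closed, so no extension applies.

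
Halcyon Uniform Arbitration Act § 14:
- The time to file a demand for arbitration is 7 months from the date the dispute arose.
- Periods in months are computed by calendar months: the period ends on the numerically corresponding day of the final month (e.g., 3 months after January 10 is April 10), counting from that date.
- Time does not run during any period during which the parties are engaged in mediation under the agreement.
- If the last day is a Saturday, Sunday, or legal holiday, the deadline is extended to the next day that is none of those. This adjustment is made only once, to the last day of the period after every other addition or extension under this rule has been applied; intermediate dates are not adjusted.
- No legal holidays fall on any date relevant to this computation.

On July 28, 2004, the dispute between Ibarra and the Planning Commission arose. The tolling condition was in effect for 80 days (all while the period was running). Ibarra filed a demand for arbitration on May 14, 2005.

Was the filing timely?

7 months after July 28, 2004 is February 28, 2005.
Tolling adds 80 days: February 28, 2005 + 80 days = May 19, 2005.
May 19, 2005 is a Thursday and not a legal holiday, so no extension applies.
The deadline is May 19, 2005; the filing on May 14, 2005 is on or before that date.

Yes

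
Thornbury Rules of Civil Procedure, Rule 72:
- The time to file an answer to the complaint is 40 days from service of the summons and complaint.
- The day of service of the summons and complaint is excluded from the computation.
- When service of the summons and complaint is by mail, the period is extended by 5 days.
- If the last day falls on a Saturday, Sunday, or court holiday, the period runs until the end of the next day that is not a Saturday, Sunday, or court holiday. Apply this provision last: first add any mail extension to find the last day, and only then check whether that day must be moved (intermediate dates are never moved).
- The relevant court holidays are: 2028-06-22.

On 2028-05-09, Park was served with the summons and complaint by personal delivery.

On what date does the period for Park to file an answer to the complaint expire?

June 19, 2028

40 days after 2028-05-09 is June 18, 2028.
Service was not by mail, so no mail extension applies.
June 18, 2028 is Sunday. The next qualifying day is June 19, 2028.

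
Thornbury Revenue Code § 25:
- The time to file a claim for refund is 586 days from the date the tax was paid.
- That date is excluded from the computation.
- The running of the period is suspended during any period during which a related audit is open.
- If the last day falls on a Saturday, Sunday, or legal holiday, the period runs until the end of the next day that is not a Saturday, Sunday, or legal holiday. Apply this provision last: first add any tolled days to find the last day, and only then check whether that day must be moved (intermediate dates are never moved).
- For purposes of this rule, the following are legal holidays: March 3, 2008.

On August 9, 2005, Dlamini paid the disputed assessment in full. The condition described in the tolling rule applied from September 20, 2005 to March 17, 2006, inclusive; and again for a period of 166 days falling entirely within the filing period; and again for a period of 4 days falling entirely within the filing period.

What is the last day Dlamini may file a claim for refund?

March 4, 2008

586 days after August 9, 2005 is March 18, 2007.
From September 20, 2005 through March 17, 2006 inclusive is 179 days; tolling adds 179 days: March 18, 2007 + 179 days = September 13, 2007.
Tolling adds 166 days: September 13, 2007 + 166 days = February 26, 2008.
Tolling adds 4 days: February 26, 2008 + 4 days = March 1, 2008.
March 1, 2008 is Saturday; March 2, 2008 is Sunday; March 3, 2008 is a listed holiday. The next qualifying day is March 4, 2008.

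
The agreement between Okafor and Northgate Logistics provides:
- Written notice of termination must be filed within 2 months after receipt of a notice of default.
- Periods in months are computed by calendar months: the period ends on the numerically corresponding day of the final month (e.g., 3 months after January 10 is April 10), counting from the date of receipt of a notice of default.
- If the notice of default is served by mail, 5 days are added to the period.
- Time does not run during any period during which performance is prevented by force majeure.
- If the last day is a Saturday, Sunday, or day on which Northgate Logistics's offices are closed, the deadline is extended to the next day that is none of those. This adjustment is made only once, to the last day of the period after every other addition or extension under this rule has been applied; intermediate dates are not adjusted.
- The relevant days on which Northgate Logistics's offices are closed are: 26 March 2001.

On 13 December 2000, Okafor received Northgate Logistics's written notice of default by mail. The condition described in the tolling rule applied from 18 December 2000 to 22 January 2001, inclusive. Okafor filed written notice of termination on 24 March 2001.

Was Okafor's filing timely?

2 months after 13 December 2000 is February 13, 2001.
Service was by mail, adding 5 days: February 13, 2001 + 5 days = February 18, 2001.
From December 18, 2000 through January 22, 2001 inclusive is 36 days; tolling adds 36 days: February 18, 2001 + 36 days = March 26, 2001.
March 26, 2001 is a listed holiday. The next qualifying day is March 27, 2001.
The deadline is March 27, 2001; the filing on March 24, 2001 is on or before that date.

Yes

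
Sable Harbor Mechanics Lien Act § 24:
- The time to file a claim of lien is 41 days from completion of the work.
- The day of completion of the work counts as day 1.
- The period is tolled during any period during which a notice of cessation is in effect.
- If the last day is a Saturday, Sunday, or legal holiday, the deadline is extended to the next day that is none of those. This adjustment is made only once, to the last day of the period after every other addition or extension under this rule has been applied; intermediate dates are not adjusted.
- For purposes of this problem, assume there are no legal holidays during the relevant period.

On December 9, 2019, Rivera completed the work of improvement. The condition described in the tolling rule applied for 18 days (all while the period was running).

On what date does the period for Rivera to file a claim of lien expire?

Counting December 9, 2019 as day 1, day 41 is January 18, 2020.
Tolling adds 18 days: January 18, 2020 + 18 days = February 5, 2020.
February 5, 2020 is a Wednesday and not a legal holiday, so no extension applies.

February 5, 2020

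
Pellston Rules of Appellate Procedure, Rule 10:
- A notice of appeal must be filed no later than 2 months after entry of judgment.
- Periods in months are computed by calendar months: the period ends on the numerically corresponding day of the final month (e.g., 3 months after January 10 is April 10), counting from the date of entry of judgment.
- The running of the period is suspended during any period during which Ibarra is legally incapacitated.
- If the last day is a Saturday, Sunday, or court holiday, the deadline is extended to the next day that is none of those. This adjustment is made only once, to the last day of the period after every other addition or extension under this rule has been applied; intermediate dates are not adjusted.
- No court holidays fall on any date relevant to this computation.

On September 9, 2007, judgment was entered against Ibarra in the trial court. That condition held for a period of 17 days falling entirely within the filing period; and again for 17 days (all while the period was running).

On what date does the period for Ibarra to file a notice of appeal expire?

2 months after September 9, 2007 is November 9, 2007.
Tolling adds 17 days: November 9, 2007 + 17 days = November 26, 2007.
Tolling adds 17 days: November 26, 2007 + 17 days = December 13, 2007.
December 13, 2007 is a Thursday and not a court holiday, so no extension applies.

December 13, 2007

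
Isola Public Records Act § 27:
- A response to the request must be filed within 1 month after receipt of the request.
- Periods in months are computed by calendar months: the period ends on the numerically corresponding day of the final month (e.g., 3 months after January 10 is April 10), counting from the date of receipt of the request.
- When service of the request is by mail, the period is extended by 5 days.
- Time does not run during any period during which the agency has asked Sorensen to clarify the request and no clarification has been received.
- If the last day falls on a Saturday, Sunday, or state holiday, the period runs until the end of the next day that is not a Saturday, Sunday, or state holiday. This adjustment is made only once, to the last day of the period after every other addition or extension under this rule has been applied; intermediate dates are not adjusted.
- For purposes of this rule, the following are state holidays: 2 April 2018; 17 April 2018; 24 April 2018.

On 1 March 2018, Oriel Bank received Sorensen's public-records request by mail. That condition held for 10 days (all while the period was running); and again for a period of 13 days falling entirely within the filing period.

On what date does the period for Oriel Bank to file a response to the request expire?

April 30, 2018

1 month after 1 March 2018 is April 1, 2018.
Service was by mail, adding 5 days: April 1, 2018 + 5 days = April 6, 2018.
Tolling adds 10 days: April 6, 2018 + 10 days = April 16, 2018.
Tolling adds 13 days: April 16, 2018 + 13 days = April 29, 2018.
April 29, 2018 is Sunday. The next qualifying day is April 30, 2018.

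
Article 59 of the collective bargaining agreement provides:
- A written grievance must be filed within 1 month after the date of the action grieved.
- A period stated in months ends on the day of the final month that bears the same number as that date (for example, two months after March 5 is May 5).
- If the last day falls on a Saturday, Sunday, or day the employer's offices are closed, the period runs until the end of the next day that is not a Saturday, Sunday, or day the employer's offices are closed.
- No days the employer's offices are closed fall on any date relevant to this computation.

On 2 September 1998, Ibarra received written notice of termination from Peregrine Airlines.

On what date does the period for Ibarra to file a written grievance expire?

October 2, 1998

1 month after 2 September 1998 is October 2, 1998.
October 2, 1998 is a Friday and not a day the employer's offices are closed, so no extension applies.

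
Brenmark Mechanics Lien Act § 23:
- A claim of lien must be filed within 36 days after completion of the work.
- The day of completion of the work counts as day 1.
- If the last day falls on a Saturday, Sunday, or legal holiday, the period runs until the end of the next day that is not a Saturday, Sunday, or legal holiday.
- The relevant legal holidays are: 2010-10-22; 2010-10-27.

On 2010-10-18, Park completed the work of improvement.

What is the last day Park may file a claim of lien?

Counting 2010-10-18 as day 1, day 36 is November 22, 2010.
November 22, 2010 is a Monday and not a legal holiday, so no extension applies.

November 22, 2010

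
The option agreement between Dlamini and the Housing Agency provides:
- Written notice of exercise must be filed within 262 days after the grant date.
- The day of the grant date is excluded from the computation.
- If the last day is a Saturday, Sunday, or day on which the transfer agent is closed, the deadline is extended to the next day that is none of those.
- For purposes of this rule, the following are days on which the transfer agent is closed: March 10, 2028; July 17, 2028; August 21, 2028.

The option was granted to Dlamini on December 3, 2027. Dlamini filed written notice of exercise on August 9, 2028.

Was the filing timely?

262 days after December 3, 2027 is August 21, 2028.
August 21, 2028 is a listed holiday. The next qualifying day is August 22, 2028.
The deadline is August 22, 2028; the filing on August 9, 2028 is on or before that date.

Yes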